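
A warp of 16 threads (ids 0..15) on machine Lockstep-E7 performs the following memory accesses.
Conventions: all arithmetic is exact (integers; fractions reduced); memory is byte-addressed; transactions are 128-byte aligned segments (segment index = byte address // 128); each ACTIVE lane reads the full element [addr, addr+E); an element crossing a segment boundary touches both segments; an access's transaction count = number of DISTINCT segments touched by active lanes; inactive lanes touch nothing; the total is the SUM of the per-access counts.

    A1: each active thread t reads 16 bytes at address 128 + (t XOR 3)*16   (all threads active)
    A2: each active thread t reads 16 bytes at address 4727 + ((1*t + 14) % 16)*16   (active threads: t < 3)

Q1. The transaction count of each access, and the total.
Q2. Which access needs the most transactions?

A1: 2 transactions
A2: 3 transactions

Answer: 2,3; total 5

Answer: A2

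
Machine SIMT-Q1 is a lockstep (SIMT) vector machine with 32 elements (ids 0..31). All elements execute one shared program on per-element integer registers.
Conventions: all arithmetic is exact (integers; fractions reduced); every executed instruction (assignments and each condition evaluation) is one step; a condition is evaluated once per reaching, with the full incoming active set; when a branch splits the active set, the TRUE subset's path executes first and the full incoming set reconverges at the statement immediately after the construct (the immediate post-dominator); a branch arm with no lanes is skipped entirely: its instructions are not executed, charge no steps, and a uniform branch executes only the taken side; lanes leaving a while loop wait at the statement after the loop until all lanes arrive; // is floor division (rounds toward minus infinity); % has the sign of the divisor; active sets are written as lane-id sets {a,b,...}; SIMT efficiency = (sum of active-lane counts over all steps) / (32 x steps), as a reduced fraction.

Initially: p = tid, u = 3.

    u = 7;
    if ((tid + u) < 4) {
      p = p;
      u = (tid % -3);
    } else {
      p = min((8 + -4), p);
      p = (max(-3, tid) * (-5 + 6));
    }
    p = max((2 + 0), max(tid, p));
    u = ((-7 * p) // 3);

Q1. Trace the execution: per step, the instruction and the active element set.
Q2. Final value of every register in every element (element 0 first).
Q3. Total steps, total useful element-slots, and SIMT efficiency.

step 0: u <- 7                       {0,1,2,3,4,5,6,7,8,9,10,11,12,13,14,15,16,17,18,19,20,21,22,23,24,25,26,27,28,29,30,31}
step 1: eval ((tid + u) < 4)         {0,1,2,3,4,5,6,7,8,9,10,11,12,13,14,15,16,17,18,19,20,21,22,23,24,25,26,27,28,29,30,31}
step 2: p <- min((8 + -4), p)        {0,1,2,3,4,5,6,7,8,9,10,11,12,13,14,15,16,17,18,19,20,21,22,23,24,25,26,27,28,29,30,31}
step 3: p <- (max(-3, tid) * (-5 + 6)) {0,1,2,3,4,5,6,7,8,9,10,11,12,13,14,15,16,17,18,19,20,21,22,23,24,25,26,27,28,29,30,31}
step 4: p <- max((2 + 0), max(tid, p)) {0,1,2,3,4,5,6,7,8,9,10,11,12,13,14,15,16,17,18,19,20,21,22,23,24,25,26,27,28,29,30,31}
step 5: u <- ((-7 * p) // 3)         {0,1,2,3,4,5,6,7,8,9,10,11,12,13,14,15,16,17,18,19,20,21,22,23,24,25,26,27,28,29,30,31}

Answer: 6 steps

p: 2,2,2,3,4,5,6,7,8,9,10,11,12,13,14,15,16,17,18,19,20,21,22,23,24,25,26,27,28,29,30,31
u: -5,-5,-5,-7,-10,-12,-14,-17,-19,-21,-24,-26,-28,-31,-33,-35,-38,-40,-42,-45,-47,-49,-52,-54,-56,-59,-61,-63,-66,-68,-70,-73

steps = 6; useful = 192; efficiency = 192/192 = 1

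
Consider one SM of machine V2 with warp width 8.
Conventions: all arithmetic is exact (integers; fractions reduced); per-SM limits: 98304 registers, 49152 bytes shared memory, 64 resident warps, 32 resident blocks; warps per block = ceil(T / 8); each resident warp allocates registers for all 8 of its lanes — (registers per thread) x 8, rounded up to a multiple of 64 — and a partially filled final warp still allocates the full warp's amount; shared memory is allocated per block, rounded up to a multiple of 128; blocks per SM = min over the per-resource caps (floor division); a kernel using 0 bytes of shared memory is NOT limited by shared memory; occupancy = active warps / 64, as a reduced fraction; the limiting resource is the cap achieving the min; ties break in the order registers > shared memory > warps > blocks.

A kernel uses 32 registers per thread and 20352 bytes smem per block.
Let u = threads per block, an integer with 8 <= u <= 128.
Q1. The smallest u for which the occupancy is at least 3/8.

Answer: u = 89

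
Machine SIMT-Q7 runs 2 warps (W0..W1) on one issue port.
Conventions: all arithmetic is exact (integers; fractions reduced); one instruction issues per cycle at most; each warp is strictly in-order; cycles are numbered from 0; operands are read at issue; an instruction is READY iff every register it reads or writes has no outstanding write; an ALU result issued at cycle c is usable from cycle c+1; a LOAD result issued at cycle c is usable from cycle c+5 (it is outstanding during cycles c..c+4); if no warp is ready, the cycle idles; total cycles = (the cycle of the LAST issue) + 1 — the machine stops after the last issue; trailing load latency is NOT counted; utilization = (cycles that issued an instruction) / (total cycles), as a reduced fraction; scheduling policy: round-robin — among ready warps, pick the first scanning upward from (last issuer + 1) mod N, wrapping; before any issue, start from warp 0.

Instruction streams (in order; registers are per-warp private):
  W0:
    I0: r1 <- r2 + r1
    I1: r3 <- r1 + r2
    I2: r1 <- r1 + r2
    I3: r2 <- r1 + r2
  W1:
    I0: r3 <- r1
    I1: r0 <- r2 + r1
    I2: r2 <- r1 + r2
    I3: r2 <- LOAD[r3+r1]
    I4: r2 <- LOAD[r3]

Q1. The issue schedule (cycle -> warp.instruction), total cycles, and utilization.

cycle 0: W0.I0
cycle 1: W1.I0
cycle 2: W0.I1
cycle 3: W1.I1
cycle 4: W0.I2
cycle 5: W1.I2
cycle 6: W0.I3
cycle 7: W1.I3
cycle 8: idle
cycle 9: idle
cycle 10: idle
cycle 11: idle
cycle 12: W1.I4

Answer: 13 cycles, utilization 9/13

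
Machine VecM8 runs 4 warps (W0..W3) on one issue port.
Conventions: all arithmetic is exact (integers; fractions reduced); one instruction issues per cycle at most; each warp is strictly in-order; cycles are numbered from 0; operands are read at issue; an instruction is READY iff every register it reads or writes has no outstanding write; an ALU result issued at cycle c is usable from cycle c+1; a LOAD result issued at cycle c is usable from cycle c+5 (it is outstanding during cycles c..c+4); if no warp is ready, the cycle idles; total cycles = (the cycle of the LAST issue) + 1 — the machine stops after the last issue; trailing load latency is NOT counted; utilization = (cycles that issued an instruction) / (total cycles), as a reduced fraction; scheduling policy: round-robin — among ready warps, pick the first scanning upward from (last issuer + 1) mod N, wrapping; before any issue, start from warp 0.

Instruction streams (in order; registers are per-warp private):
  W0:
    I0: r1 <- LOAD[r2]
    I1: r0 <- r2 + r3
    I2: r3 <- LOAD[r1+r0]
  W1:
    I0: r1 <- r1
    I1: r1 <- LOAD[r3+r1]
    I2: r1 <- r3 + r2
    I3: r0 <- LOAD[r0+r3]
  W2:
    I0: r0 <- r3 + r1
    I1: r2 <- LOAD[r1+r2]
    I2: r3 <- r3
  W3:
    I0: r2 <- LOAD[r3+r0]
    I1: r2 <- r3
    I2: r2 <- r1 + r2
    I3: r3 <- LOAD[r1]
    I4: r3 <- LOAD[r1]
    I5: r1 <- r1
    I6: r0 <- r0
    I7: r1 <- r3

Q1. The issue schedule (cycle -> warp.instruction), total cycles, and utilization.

cycle 0: W0.I0
cycle 1: W1.I0
cycle 2: W2.I0
cycle 3: W3.I0
cycle 4: W0.I1
cycle 5: W1.I1
cycle 6: W2.I1
cycle 7: W0.I2
cycle 8: W2.I2
cycle 9: W3.I1
cycle 10: W1.I2
cycle 11: W3.I2
cycle 12: W1.I3
cycle 13: W3.I3
cycle 14: idle
cycle 15: idle
cycle 16: idle
cycle 17: idle
cycle 18: W3.I4
cycle 19: W3.I5
cycle 20: W3.I6
cycle 21: idle
cycle 22: idle
cycle 23: W3.I7

Answer: 24 cycles, utilization 3/4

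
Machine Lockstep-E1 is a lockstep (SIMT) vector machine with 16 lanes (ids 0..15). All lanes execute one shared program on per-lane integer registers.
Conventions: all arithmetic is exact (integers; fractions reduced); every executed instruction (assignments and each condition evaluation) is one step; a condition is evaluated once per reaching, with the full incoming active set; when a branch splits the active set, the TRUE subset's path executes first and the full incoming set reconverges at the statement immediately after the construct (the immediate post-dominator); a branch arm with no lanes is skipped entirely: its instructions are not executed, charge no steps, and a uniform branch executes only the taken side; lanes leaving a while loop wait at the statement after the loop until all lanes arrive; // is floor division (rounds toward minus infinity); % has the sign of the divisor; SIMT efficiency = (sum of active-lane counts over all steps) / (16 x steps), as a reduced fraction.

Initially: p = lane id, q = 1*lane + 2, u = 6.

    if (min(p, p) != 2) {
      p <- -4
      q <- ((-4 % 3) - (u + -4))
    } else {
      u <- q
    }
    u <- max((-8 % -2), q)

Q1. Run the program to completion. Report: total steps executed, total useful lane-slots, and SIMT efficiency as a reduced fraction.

Answer: 5 steps, 63 useful, 63/80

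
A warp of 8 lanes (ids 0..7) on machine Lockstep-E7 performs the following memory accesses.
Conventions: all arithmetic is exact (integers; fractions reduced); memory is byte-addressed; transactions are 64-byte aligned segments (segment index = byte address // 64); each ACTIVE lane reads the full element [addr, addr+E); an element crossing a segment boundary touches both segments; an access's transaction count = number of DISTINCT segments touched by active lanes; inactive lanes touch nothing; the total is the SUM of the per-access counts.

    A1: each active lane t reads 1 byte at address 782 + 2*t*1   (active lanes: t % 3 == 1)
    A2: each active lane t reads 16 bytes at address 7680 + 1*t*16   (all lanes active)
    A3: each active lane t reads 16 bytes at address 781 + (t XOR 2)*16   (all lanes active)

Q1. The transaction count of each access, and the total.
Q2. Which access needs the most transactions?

A1: 1 transaction
A2: 2 transactions
A3: 3 transactions

Answer: 1,2,3; total 6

Answer: A3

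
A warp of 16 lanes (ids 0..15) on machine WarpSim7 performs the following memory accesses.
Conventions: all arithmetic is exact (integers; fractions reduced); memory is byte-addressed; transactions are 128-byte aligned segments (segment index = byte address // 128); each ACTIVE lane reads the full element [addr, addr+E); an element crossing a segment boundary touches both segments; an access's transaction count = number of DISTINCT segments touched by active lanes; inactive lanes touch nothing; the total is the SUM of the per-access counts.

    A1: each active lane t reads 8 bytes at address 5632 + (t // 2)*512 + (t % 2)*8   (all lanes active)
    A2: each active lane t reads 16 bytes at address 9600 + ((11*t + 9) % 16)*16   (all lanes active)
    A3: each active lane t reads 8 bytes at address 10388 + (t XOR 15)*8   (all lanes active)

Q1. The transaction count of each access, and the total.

A1: 8 transactions
A2: 2 transactions
A3: 2 transactions

Answer: 8,2,2; total 12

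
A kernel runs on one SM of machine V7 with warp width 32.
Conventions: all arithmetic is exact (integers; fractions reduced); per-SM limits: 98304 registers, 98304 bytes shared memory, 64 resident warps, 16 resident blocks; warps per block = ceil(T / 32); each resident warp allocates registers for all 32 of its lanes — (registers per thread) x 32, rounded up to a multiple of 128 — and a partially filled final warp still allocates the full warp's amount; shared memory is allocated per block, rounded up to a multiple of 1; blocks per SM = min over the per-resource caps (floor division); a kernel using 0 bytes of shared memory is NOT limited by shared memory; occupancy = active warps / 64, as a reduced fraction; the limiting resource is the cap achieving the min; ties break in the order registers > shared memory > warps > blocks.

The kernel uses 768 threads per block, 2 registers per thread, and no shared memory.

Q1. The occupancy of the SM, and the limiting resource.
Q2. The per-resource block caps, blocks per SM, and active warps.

Answer: occupancy 3/4, limited by warps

registers: 32 blocks
shared memory: no limit (kernel uses none)
warps: 2 blocks
blocks: 16 blocks

Answer: 2 blocks, 48 active warps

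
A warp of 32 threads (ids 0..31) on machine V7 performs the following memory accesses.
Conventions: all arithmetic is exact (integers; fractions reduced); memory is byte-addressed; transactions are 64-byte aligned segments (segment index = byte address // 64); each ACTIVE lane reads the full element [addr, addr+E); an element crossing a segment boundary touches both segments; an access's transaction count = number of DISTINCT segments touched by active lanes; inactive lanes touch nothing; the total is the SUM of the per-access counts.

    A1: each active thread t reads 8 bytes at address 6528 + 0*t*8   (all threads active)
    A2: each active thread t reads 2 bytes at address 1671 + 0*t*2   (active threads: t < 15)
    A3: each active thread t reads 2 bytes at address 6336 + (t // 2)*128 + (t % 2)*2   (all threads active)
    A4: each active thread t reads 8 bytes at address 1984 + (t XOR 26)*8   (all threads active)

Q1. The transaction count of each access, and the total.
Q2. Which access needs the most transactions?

A1: 1 transaction
A2: 1 transaction
A3: 16 transactions
A4: 4 transactions

Answer: 1,1,16,4; total 22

Answer: A3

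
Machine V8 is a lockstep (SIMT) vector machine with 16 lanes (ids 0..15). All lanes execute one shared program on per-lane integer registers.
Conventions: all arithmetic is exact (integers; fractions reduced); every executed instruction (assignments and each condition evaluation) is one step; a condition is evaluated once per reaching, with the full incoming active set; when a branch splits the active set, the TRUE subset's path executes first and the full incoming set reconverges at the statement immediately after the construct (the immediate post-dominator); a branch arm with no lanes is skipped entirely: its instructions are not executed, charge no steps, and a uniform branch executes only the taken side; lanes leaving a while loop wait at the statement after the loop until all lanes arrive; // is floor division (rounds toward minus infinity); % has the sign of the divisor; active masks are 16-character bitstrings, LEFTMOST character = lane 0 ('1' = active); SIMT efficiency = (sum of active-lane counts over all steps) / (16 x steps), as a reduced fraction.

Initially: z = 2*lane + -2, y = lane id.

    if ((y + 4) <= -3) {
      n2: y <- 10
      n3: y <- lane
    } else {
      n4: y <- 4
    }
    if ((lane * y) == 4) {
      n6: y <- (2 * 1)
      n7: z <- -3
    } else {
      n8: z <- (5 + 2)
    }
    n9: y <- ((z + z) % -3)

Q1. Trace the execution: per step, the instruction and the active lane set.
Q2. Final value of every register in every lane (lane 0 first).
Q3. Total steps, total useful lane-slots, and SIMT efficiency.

step 0: eval ((y + 4) <= -3)         1111111111111111
step 1: y <- 4                       1111111111111111
step 2: eval ((lane * y) == 4)       1111111111111111
step 3: y <- (2 * 1)                 0100000000000000
step 4: z <- -3                      0100000000000000
step 5: z <- (5 + 2)                 1011111111111111
step 6: y <- ((z + z) % -3)          1111111111111111

Answer: 7 steps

z: 7,-3,7,7,7,7,7,7,7,7,7,7,7,7,7,7
y: -1,0,-1,-1,-1,-1,-1,-1,-1,-1,-1,-1,-1,-1,-1,-1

steps = 7; useful = 81; efficiency = 81/112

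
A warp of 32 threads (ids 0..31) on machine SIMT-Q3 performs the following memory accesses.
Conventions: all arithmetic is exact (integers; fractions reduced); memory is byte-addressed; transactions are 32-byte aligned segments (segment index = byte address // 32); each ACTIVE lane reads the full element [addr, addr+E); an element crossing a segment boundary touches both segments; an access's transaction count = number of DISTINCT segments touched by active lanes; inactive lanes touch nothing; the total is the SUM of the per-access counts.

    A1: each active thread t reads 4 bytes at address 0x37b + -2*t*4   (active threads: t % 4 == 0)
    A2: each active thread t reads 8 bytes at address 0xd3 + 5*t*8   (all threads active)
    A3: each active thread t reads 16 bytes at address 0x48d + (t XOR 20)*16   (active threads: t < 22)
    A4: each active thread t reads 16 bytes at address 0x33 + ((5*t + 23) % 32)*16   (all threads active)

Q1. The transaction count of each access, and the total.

A1: 8 transactions
A2: 40 transactions
A3: 14 transactions
A4: 17 transactions

Answer: 8,40,14,17; total 79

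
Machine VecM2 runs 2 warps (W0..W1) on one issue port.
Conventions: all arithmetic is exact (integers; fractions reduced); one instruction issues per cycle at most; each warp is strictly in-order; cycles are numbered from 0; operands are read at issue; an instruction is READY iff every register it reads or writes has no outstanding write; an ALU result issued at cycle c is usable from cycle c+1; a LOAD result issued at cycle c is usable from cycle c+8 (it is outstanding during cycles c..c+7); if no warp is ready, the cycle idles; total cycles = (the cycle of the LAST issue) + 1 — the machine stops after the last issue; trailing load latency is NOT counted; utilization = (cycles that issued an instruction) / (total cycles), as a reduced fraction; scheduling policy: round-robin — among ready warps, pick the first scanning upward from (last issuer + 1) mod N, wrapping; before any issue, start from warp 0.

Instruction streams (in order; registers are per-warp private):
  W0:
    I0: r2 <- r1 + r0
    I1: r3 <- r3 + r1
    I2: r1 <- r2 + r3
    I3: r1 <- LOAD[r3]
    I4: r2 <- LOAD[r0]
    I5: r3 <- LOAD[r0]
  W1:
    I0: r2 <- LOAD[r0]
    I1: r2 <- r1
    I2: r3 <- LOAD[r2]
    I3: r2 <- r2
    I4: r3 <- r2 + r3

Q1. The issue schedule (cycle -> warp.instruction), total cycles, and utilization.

cycle 0: W0.I0
cycle 1: W1.I0
cycle 2: W0.I1
cycle 3: W0.I2
cycle 4: W0.I3
cycle 5: W0.I4
cycle 6: W0.I5
cycle 7: idle
cycle 8: idle
cycle 9: W1.I1
cycle 10: W1.I2
cycle 11: W1.I3
cycle 12: idle
cycle 13: idle
cycle 14: idle
cycle 15: idle
cycle 16: idle
cycle 17: idle
cycle 18: W1.I4

Answer: 19 cycles, utilization 11/19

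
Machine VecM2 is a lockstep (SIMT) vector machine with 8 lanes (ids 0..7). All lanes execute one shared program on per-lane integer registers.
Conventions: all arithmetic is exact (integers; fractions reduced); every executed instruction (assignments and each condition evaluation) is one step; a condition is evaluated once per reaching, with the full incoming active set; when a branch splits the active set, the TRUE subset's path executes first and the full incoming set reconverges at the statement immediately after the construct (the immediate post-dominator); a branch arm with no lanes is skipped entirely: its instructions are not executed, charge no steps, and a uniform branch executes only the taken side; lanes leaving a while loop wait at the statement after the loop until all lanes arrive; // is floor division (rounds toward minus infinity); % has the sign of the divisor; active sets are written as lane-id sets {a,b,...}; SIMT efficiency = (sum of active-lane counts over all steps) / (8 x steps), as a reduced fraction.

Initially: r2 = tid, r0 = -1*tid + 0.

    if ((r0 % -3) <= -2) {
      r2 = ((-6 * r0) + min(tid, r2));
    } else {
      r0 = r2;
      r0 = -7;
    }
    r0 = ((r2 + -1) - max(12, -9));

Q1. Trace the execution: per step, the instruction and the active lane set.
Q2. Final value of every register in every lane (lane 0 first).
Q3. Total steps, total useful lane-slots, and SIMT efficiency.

step 0: eval ((r0 % -3) <= -2)       {0,1,2,3,4,5,6,7}
step 1: r2 <- ((-6 * r0) + min(tid, r2)) {2,5}
step 2: r0 <- r2                     {0,1,3,4,6,7}
step 3: r0 <- -7                     {0,1,3,4,6,7}
step 4: r0 <- ((r2 + -1) - max(12, -9)) {0,1,2,3,4,5,6,7}

Answer: 5 steps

r2: 0,1,14,3,4,35,6,7
r0: -13,-12,1,-10,-9,22,-7,-6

steps = 5; useful = 30; efficiency = 30/40 = 3/4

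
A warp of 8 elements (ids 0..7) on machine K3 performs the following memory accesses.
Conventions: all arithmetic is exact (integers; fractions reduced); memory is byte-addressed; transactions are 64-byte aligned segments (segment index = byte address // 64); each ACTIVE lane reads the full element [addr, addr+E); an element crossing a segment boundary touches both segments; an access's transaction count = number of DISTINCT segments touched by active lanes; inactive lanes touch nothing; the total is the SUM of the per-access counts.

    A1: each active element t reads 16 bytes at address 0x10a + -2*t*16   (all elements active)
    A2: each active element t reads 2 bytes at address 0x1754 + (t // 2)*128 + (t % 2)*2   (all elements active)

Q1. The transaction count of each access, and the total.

A1: 5 transactions
A2: 4 transactions

Answer: 5,4; total 9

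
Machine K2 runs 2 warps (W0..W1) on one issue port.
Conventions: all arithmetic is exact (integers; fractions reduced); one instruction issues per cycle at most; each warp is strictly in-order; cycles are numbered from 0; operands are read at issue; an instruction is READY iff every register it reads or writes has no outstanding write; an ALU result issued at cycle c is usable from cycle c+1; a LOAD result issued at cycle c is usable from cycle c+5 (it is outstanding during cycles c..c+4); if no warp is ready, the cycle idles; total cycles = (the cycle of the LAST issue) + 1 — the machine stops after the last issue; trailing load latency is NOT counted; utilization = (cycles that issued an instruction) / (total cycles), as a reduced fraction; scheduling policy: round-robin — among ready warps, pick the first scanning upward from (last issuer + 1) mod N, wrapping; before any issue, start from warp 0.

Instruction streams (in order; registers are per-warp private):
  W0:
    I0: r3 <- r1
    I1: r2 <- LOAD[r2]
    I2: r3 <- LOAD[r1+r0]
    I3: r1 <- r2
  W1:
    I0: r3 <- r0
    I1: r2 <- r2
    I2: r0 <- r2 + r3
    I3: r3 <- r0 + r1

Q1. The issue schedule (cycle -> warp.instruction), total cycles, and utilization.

cycle 0: W0.I0
cycle 1: W1.I0
cycle 2: W0.I1
cycle 3: W1.I1
cycle 4: W0.I2
cycle 5: W1.I2
cycle 6: W1.I3
cycle 7: W0.I3

Answer: 8 cycles, utilization 1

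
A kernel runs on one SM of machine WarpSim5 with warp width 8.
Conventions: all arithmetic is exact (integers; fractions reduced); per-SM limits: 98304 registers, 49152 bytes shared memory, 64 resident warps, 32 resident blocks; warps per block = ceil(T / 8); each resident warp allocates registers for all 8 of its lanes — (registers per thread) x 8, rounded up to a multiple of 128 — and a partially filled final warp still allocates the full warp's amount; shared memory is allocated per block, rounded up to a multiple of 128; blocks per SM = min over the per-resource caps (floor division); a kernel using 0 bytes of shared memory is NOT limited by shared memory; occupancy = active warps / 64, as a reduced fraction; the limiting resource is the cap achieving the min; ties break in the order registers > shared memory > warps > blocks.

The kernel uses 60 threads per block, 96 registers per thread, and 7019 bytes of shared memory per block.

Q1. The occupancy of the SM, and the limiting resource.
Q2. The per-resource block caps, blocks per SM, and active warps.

Answer: occupancy 3/4, limited by shared memory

registers: 16 blocks
shared memory: 6 blocks
warps: 8 blocks
blocks: 32 blocks

Answer: 6 blocks, 48 active warps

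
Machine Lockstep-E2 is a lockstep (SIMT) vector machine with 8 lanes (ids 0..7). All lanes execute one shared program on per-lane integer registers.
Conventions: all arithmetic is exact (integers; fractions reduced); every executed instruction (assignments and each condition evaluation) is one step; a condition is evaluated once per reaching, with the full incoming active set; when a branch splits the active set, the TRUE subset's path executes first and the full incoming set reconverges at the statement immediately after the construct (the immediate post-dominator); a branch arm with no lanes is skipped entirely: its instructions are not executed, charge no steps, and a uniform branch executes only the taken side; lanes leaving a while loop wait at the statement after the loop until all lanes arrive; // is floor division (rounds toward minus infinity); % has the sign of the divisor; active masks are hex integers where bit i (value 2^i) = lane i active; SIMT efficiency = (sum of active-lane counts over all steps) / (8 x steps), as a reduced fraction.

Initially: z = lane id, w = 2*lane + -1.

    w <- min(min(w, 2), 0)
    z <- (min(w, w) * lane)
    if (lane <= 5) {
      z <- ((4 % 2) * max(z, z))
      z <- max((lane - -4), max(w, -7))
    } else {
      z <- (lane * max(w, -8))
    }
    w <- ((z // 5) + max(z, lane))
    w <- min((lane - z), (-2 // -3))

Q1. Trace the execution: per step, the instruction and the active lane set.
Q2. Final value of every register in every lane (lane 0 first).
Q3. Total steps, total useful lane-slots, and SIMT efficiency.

step 0: w <- min(min(w, 2), 0)       0xff
step 1: z <- (min(w, w) * lane)      0xff
step 2: eval (lane <= 5)             0xff
step 3: z <- ((4 % 2) * max(z, z))   0x3f
step 4: z <- max((lane - -4), max(w, -7)) 0x3f
step 5: z <- (lane * max(w, -8))     0xc0
step 6: w <- ((z // 5) + max(z, lane)) 0xff
step 7: w <- min((lane - z), (-2 // -3)) 0xff

Answer: 8 steps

z: 4,5,6,7,8,9,0,0
w: -4,-4,-4,-4,-4,-4,0,0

steps = 8; useful = 54; efficiency = 54/64 = 27/32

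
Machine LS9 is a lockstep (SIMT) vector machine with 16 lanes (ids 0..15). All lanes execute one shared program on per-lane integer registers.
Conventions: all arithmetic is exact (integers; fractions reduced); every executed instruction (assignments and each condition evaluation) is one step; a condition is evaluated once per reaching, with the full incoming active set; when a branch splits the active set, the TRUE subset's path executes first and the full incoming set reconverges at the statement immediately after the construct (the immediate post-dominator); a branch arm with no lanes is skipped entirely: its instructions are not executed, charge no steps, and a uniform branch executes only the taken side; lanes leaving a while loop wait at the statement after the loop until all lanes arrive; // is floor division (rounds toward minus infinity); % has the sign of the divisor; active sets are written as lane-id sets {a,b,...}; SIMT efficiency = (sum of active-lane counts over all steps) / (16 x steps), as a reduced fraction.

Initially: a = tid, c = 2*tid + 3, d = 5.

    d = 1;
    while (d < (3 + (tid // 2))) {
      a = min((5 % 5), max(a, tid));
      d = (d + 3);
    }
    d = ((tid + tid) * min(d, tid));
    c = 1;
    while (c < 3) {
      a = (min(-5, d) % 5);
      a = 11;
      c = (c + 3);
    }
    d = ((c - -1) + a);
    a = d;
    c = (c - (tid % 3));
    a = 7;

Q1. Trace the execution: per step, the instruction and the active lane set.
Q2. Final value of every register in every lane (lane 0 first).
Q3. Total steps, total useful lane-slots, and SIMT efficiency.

step 0: d <- 1                       {0,1,2,3,4,5,6,7,8,9,10,11,12,13,14,15}
step 1: eval (d < (3 + (tid // 2)))  {0,1,2,3,4,5,6,7,8,9,10,11,12,13,14,15}
step 2: a <- min((5 % 5), max(a, tid)) {0,1,2,3,4,5,6,7,8,9,10,11,12,13,14,15}
step 3: d <- (d + 3)                 {0,1,2,3,4,5,6,7,8,9,10,11,12,13,14,15}
step 4: eval (d < (3 + (tid // 2)))  {0,1,2,3,4,5,6,7,8,9,10,11,12,13,14,15}
step 5: a <- min((5 % 5), max(a, tid)) {4,5,6,7,8,9,10,11,12,13,14,15}
step 6: d <- (d + 3)                 {4,5,6,7,8,9,10,11,12,13,14,15}
step 7: eval (d < (3 + (tid // 2)))  {4,5,6,7,8,9,10,11,12,13,14,15}
step 8: a <- min((5 % 5), max(a, tid)) {10,11,12,13,14,15}
step 9: d <- (d + 3)                 {10,11,12,13,14,15}
step 10: eval (d < (3 + (tid // 2)))  {10,11,12,13,14,15}
step 11: d <- ((tid + tid) * min(d, tid)) {0,1,2,3,4,5,6,7,8,9,10,11,12,13,14,15}
step 12: c <- 1                       {0,1,2,3,4,5,6,7,8,9,10,11,12,13,14,15}
step 13: eval (c < 3)                 {0,1,2,3,4,5,6,7,8,9,10,11,12,13,14,15}
step 14: a <- (min(-5, d) % 5)        {0,1,2,3,4,5,6,7,8,9,10,11,12,13,14,15}
step 15: a <- 11                      {0,1,2,3,4,5,6,7,8,9,10,11,12,13,14,15}
step 16: c <- (c + 3)                 {0,1,2,3,4,5,6,7,8,9,10,11,12,13,14,15}
step 17: eval (c < 3)                 {0,1,2,3,4,5,6,7,8,9,10,11,12,13,14,15}
step 18: d <- ((c - -1) + a)          {0,1,2,3,4,5,6,7,8,9,10,11,12,13,14,15}
step 19: a <- d                       {0,1,2,3,4,5,6,7,8,9,10,11,12,13,14,15}
step 20: c <- (c - (tid % 3))         {0,1,2,3,4,5,6,7,8,9,10,11,12,13,14,15}
step 21: a <- 7                       {0,1,2,3,4,5,6,7,8,9,10,11,12,13,14,15}

Answer: 22 steps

a: 7,7,7,7,7,7,7,7,7,7,7,7,7,7,7,7
c: 4,3,2,4,3,2,4,3,2,4,3,2,4,3,2,4
d: 16,16,16,16,16,16,16,16,16,16,16,16,16,16,16,16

steps = 22; useful = 310; efficiency = 310/352 = 155/176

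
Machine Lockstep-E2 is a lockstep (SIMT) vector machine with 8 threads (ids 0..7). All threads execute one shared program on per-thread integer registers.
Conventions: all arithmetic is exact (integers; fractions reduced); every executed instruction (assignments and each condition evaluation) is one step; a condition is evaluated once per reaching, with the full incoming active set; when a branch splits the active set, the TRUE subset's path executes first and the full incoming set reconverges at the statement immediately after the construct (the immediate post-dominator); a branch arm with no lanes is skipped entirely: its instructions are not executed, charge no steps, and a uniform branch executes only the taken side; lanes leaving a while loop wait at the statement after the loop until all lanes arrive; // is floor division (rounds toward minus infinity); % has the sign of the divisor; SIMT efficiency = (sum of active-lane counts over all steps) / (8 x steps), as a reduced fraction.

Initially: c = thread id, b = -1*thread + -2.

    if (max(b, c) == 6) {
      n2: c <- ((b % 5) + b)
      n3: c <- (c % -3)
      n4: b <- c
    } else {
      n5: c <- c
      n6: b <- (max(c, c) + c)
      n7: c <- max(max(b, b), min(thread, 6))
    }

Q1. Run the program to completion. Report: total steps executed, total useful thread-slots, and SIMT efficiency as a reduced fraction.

Answer: 7 steps, 32 useful, 4/7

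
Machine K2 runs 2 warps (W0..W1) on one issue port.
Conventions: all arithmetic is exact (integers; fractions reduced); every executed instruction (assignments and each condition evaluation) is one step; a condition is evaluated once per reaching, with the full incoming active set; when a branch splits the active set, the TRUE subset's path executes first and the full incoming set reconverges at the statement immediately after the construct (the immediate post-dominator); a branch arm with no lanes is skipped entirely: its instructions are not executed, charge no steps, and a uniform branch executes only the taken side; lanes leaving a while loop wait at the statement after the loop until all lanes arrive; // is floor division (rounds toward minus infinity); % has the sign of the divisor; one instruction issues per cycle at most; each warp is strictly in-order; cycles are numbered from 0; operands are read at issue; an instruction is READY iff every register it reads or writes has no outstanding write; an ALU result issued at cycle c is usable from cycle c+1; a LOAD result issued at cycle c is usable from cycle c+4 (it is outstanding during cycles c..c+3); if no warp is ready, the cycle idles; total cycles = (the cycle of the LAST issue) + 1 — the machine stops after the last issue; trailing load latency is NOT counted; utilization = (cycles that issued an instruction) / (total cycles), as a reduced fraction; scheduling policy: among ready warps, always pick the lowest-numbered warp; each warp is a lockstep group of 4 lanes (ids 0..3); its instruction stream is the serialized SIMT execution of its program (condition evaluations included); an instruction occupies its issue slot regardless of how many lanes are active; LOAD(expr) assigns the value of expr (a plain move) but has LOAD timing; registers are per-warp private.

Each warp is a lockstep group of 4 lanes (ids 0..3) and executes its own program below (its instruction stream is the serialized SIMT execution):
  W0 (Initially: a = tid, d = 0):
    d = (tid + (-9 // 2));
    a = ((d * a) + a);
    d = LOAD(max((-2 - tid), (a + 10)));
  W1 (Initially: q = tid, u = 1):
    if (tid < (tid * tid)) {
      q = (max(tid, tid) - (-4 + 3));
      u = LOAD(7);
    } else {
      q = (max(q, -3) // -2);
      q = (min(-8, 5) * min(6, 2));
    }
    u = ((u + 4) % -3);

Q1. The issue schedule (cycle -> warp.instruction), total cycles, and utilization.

cycle 0: W0.I0
cycle 1: W0.I1
cycle 2: W0.I2
cycle 3: W1.I0
cycle 4: W1.I1
cycle 5: W1.I2
cycle 6: W1.I3
cycle 7: W1.I4
cycle 8: idle
cycle 9: W1.I5

Answer: 10 cycles, utilization 9/10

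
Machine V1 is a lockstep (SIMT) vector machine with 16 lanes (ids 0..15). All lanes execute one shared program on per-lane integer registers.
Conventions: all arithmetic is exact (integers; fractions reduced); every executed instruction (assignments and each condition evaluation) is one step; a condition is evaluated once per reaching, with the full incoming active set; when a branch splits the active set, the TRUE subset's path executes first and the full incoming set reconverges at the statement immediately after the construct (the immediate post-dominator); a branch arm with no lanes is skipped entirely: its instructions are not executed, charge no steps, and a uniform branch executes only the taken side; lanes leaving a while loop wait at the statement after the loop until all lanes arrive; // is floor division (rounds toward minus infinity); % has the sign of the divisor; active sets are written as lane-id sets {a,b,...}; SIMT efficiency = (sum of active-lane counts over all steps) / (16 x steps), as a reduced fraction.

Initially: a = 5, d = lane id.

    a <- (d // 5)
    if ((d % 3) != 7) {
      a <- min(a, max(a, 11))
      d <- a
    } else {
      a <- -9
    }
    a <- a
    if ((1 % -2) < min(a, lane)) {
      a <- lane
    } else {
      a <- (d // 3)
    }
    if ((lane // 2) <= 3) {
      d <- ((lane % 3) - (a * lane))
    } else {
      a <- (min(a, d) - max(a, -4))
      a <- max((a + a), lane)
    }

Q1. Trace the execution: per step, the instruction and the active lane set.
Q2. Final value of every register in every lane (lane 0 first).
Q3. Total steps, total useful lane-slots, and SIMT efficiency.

step 0: a <- (d // 5)                {0,1,2,3,4,5,6,7,8,9,10,11,12,13,14,15}
step 1: eval ((d % 3) != 7)          {0,1,2,3,4,5,6,7,8,9,10,11,12,13,14,15}
step 2: a <- min(a, max(a, 11))      {0,1,2,3,4,5,6,7,8,9,10,11,12,13,14,15}
step 3: d <- a                       {0,1,2,3,4,5,6,7,8,9,10,11,12,13,14,15}
step 4: a <- a                       {0,1,2,3,4,5,6,7,8,9,10,11,12,13,14,15}
step 5: eval ((1 % -2) < min(a, lane)) {0,1,2,3,4,5,6,7,8,9,10,11,12,13,14,15}
step 6: a <- lane                    {0,1,2,3,4,5,6,7,8,9,10,11,12,13,14,15}
step 7: eval ((lane // 2) <= 3)      {0,1,2,3,4,5,6,7,8,9,10,11,12,13,14,15}
step 8: d <- ((lane % 3) - (a * lane)) {0,1,2,3,4,5,6,7}
step 9: a <- (min(a, d) - max(a, -4)) {8,9,10,11,12,13,14,15}
step 10: a <- max((a + a), lane)      {8,9,10,11,12,13,14,15}

Answer: 11 steps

a: 0,1,2,3,4,5,6,7,8,9,10,11,12,13,14,15
d: 0,0,-2,-9,-15,-23,-36,-48,1,1,2,2,2,2,2,3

steps = 11; useful = 152; efficiency = 152/176 = 19/22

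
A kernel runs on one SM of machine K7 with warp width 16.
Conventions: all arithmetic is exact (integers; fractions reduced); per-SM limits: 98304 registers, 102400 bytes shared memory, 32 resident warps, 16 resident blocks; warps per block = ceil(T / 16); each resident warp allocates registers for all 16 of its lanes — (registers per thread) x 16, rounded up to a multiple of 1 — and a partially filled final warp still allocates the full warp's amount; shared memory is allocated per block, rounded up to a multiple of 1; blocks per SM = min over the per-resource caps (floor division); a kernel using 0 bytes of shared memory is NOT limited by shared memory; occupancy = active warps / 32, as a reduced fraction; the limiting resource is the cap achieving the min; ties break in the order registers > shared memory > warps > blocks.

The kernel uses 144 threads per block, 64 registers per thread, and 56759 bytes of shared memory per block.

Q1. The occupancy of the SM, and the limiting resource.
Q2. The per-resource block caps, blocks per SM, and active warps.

Answer: occupancy 9/32, limited by shared memory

registers: 10 blocks
shared memory: 1 block
warps: 3 blocks
blocks: 16 blocks

Answer: 1 block, 9 active warps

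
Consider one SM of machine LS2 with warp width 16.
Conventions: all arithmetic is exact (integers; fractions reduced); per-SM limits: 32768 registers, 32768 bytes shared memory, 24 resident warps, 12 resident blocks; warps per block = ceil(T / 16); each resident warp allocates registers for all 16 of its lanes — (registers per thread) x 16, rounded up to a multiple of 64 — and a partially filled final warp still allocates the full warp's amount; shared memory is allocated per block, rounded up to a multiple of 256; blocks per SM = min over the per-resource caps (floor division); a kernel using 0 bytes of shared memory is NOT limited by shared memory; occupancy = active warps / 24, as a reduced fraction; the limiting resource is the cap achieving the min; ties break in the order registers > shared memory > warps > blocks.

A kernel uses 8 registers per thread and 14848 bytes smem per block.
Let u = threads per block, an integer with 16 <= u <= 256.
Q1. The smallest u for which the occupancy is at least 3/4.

Answer: u = 129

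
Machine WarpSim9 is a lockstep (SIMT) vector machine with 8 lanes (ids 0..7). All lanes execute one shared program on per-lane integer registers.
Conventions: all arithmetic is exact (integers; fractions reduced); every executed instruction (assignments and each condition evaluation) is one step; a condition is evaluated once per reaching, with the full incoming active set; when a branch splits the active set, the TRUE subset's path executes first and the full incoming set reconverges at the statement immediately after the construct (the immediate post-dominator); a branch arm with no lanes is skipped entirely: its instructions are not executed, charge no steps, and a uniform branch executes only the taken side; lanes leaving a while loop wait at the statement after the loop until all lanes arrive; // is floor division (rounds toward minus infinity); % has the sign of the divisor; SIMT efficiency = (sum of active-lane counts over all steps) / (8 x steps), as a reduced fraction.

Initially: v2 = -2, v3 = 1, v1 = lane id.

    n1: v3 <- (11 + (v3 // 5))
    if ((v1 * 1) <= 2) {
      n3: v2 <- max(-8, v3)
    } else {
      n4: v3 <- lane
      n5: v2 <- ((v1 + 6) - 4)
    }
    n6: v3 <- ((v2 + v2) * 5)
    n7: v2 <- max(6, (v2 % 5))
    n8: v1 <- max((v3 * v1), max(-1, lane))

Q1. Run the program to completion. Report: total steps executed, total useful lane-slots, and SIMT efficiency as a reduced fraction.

Answer: 8 steps, 53 useful, 53/64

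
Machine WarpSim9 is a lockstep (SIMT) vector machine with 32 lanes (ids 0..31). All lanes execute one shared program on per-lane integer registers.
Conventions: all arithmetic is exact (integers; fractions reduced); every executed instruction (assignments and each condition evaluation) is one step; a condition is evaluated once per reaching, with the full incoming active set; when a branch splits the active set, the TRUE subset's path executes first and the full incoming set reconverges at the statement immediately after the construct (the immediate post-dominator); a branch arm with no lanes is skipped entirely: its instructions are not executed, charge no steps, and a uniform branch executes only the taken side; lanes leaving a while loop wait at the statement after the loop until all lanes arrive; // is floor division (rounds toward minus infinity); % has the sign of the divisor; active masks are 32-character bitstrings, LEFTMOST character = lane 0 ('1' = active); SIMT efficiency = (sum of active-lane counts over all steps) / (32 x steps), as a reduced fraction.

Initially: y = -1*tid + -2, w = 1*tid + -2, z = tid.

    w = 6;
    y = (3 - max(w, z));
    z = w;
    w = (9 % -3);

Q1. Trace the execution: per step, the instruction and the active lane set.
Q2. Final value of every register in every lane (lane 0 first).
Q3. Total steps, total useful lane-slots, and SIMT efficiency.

step 0: w <- 6                       11111111111111111111111111111111
step 1: y <- (3 - max(w, z))         11111111111111111111111111111111
step 2: z <- w                       11111111111111111111111111111111
step 3: w <- (9 % -3)                11111111111111111111111111111111

Answer: 4 steps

y: -3,-3,-3,-3,-3,-3,-3,-4,-5,-6,-7,-8,-9,-10,-11,-12,-13,-14,-15,-16,-17,-18,-19,-20,-21,-22,-23,-24,-25,-26,-27,-28
w: 0,0,0,0,0,0,0,0,0,0,0,0,0,0,0,0,0,0,0,0,0,0,0,0,0,0,0,0,0,0,0,0
z: 6,6,6,6,6,6,6,6,6,6,6,6,6,6,6,6,6,6,6,6,6,6,6,6,6,6,6,6,6,6,6,6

steps = 4; useful = 128; efficiency = 128/128 = 1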